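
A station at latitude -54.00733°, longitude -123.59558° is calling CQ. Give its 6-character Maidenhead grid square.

Offset from 180°W / 90°S: lon 56.4044°, lat 35.9927°.
Field (20°×10°, letters A–R): lon ⌊56.4044/20⌋ = 2 → C; lat ⌊35.9927/10⌋ = 3 → D.
Square (2°×1°, digits 0–9): lon ⌊16.4044/2⌋ = 8; lat ⌊5.9927/1⌋ = 5.
Subsquare (5′×2.5′, letters a–x): lon ⌊0.4044/0.0833333⌋ = 4 → e; lat ⌊0.9927/0.0416667⌋ = 23 → x.

CD85ex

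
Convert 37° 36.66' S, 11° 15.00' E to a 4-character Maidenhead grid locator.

JF52

Add 180° to longitude and 90° to latitude: 191.25, 52.39.
Field: lon ⌊191.25/20⌋ = 9 → J; lat ⌊52.39/10⌋ = 5 → F.
Square: lon ⌊11.25/2⌋ = 5; lat ⌊2.39/1⌋ = 2.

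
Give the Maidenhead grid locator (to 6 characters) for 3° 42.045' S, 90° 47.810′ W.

Add 180° to longitude and 90° to latitude: 89.2032, 86.2993.
Field (20°×10°, letters A–R): 89.2032/20 → 4 → E, 86.2993/10 → 8 → I; chars EI.
Square (2°×1°, digits 0–9): 9.2032/2 → 4, 6.2993/1 → 6; chars 46.
Subsquare (5′×2.5′, letters a–x): 1.2032/0.0833333 → 14 → o, 0.2993/0.0416667 → 7 → h; chars oh.

EI46oh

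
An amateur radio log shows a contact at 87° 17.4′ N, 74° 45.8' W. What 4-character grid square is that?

Add 180° to longitude and 90° to latitude: 105.24, 177.29.
Field: 105.24/20 → 5 → F, 177.29/10 → 17 → R; chars FR.
Square: 5.24/2 → 2, 7.29/1 → 7; chars 27.

FR27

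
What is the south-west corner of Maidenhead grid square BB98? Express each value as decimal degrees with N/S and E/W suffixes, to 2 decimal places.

Field B=1, B=1: +1·20° lon, +1·10° lat → SW at lon -160°, lat -80°.
Square 9, 8: +9·2° lon, +8·1° lat → SW at lon -142°, lat -72°.
latitude 72.00° S, longitude 142.00° W.

72.00° S, 142.00° W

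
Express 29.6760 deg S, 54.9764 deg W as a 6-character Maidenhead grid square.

Offset from 180°W / 90°S: lon 125.0236°, lat 60.3240°.
Field (20°×10°, letters A–R): lon ⌊125.0236/20⌋ = 6 → G; lat ⌊60.3240/10⌋ = 6 → G.
Square (2°×1°, digits 0–9): lon ⌊5.0236/2⌋ = 2; lat ⌊0.3240/1⌋ = 0.
Subsquare (5′×2.5′, letters a–x): lon ⌊1.0236/0.0833333⌋ = 12 → m; lat ⌊0.3240/0.0416667⌋ = 7 → h.

GG20mh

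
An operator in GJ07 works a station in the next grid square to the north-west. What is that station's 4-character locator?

FJ98

Longitude square 0; −1 → -1, wraps to 9, carry into field.
Longitude field G = 6; −1 → 5 = F.
Latitude square 7; +1 → 8.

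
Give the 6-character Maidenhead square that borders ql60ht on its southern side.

Latitude subsquare t = 19; −1 → 18 = s.
The longitude characters are unchanged.

QL60hs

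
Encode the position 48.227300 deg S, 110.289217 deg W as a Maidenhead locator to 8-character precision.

DE41us55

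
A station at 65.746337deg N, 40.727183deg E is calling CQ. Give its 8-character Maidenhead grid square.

LP05ir79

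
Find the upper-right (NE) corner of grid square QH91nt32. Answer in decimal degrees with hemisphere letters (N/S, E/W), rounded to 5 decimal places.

18.19583° S, 159.11667° E

Field Q=16, H=7: +16·20° lon, +7·10° lat → SW at lon 140°, lat -20°.
Square 9, 1: +9·2° lon, +1·1° lat → SW at lon 158°, lat -19°.
Subsquare n=13, t=19: +13·0.0833333° lon, +19·0.0416667° lat → SW at lon 159.083°, lat -18.2083°.
Extended square 3, 2: +3·0.00833333° lon, +2·0.00416667° lat → SW at lon 159.108°, lat -18.2°.
Cell spans 0.00833333° lon × 0.00416667° lat. NE corner is SW corner plus one full cell.
latitude 18.19583° S, longitude 159.11667° E.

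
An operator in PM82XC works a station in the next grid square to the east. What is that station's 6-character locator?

PM92ac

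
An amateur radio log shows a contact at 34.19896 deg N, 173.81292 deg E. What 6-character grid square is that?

Shift to the Maidenhead origin (180°W, 90°S): lon 353.8129, lat 124.1990.
Field (20°×10°, letters A–R): 353.8129/20 → 17 → R, 124.1990/10 → 12 → M; chars RM.
Square (2°×1°, digits 0–9): 13.8129/2 → 6, 4.1990/1 → 4; chars 64.
Subsquare (5′×2.5′, letters a–x): 1.8129/0.0833333 → 21 → v, 0.1990/0.0416667 → 4 → e; chars ve.

RM64ve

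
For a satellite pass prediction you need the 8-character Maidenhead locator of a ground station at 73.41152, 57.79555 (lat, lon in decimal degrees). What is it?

LQ83vj58

Shift to the Maidenhead origin (180°W, 90°S): lon 237.79555, lat 163.41152.
Field: 237.79555/20 → 11 → L, 163.41152/10 → 16 → Q; chars LQ.
Square: 17.79555/2 → 8, 3.41152/1 → 3; chars 83.
Subsquare: 1.79555/0.0833333 → 21 → v, 0.41152/0.0416667 → 9 → j; chars vj.
Extended square: 0.04555/0.00833333 → 5, 0.03652/0.00416667 → 8; chars 58.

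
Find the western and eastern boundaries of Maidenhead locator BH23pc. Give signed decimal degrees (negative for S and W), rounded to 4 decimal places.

Field B=1, H=7: +1·20° lon, +7·10° lat → SW at lon -160°, lat -20°.
Square 2, 3: +2·2° lon, +3·1° lat → SW at lon -156°, lat -17°.
Subsquare p=15, c=2: +15·0.0833333° lon, +2·0.0416667° lat → SW at lon -154.75°, lat -16.9167°.
Cell spans 0.0833333° lon × 0.0416667° lat.
west -154.7500, east -154.6667.

-154.7500, -154.6667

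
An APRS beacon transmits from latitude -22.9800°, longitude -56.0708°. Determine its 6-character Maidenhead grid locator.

Add 180° to longitude and 90° to latitude: 123.9292, 67.0200.
Field (20°×10°, letters A–R): 123.9292/20 → 6 → G, 67.0200/10 → 6 → G; chars GG.
Square (2°×1°, digits 0–9): 3.9292/2 → 1, 7.0200/1 → 7; chars 17.
Subsquare (5′×2.5′, letters a–x): 1.9292/0.0833333 → 23 → x, 0.0200/0.0416667 → 0 → a; chars xa.

GG17xa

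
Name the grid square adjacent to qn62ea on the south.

Latitude subsquare a = 0; −1 → -1, wraps to 23 = x, carry into square.
Latitude square 2; −1 → 1.
The longitude characters are unchanged.

QN61ex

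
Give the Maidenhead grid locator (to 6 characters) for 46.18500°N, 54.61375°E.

Offset from 180°W / 90°S: lon 234.6138°, lat 136.1850°.
Field (20°×10°, letters A–R): lon ⌊234.6138/20⌋ = 11 → L; lat ⌊136.1850/10⌋ = 13 → N.
Square (2°×1°, digits 0–9): lon ⌊14.6138/2⌋ = 7; lat ⌊6.1850/1⌋ = 6.
Subsquare (5′×2.5′, letters a–x): lon ⌊0.6138/0.0833333⌋ = 7 → h; lat ⌊0.1850/0.0416667⌋ = 4 → e.

LN76he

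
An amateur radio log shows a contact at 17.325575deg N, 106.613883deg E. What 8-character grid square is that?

OK37hh38

Add 180° to longitude and 90° to latitude: 286.61388, 107.32558.
Field (20°×10°, letters A–R): 286.61388/20 → 14 → O, 107.32558/10 → 10 → K; chars OK.
Square (2°×1°, digits 0–9): 6.61388/2 → 3, 7.32558/1 → 7; chars 37.
Subsquare (5′×2.5′, letters a–x): 0.61388/0.0833333 → 7 → h, 0.32558/0.0416667 → 7 → h; chars hh.
Extended square (30″×15″, digits 0–9): 0.03055/0.00833333 → 3, 0.03391/0.00416667 → 8; chars 38.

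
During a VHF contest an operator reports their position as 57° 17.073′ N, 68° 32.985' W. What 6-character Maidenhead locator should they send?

FO57rg

Offset from 180°W / 90°S: lon 111.4502°, lat 147.2845°.
Field: 111.4502/20 → 5 → F, 147.2845/10 → 14 → O; chars FO.
Square: 11.4502/2 → 5, 7.2845/1 → 7; chars 57.
Subsquare: 1.4502/0.0833333 → 17 → r, 0.2845/0.0416667 → 6 → g; chars rg.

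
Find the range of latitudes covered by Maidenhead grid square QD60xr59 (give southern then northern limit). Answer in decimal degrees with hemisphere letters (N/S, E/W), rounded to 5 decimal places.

Field Q=16, D=3: +16·20° lon, +3·10° lat → SW at lon 140°, lat -60°.
Square 6, 0: +6·2° lon, +0·1° lat → SW at lon 152°, lat -60°.
Subsquare x=23, r=17: +23·0.0833333° lon, +17·0.0416667° lat → SW at lon 153.917°, lat -59.2917°.
Extended square 5, 9: +5·0.00833333° lon, +9·0.00416667° lat → SW at lon 153.958°, lat -59.2542°.
Cell spans 0.00833333° lon × 0.00416667° lat.
south 59.25417° S, north 59.25000° S.

59.25417° S, 59.25000° S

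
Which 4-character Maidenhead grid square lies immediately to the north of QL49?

QM40

Latitude square 9; +1 → 10, wraps to 0, carry into field.
Latitude field L = 11; +1 → 12 = M.
The longitude characters are unchanged.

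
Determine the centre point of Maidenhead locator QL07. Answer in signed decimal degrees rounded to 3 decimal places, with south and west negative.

27.500, 141.000

Field Q=16, L=11: +16·20° lon, +11·10° lat → SW at lon 140°, lat 20°.
Square 0, 7: +0·2° lon, +7·1° lat → SW at lon 140°, lat 27°.
Cell spans 2° lon × 1° lat. Centre is SW corner plus half of each.
latitude 27.500, longitude 141.000.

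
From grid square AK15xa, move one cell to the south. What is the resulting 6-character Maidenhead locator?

AK14xx

Latitude subsquare a = 0; −1 → -1, wraps to 23 = x, carry into square.
Latitude square 5; −1 → 4.
The longitude characters are unchanged.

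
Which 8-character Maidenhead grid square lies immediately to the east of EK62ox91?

EK62px01

Longitude extended square 9; +1 → 10, wraps to 0, carry into subsquare.
Longitude subsquare o = 14; +1 → 15 = p.
The latitude characters are unchanged.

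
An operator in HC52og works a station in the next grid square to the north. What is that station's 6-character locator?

HC52oh

Latitude subsquare g = 6; +1 → 7 = h.
The longitude characters are unchanged.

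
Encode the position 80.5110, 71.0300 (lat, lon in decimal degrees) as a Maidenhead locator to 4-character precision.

Shift to the Maidenhead origin (180°W, 90°S): lon 251.03, lat 170.51.
Field (20°×10°, letters A–R): 251.03/20 → 12 → M, 170.51/10 → 17 → R; chars MR.
Square (2°×1°, digits 0–9): 11.03/2 → 5, 0.51/1 → 0; chars 50.

MR50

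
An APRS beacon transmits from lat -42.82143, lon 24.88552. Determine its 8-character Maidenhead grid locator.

KE27ke62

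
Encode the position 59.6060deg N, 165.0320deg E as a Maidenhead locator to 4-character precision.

Add 180° to longitude and 90° to latitude: 345.03, 149.61.
Field (20°×10°, letters A–R): lon ⌊345.03/20⌋ = 17 → R; lat ⌊149.61/10⌋ = 14 → O.
Square (2°×1°, digits 0–9): lon ⌊5.03/2⌋ = 2; lat ⌊9.61/1⌋ = 9.

RO29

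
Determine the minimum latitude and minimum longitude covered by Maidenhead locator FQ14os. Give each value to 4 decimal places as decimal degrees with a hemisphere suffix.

Field F=5, Q=16: +5·20° lon, +16·10° lat → SW at lon -80°, lat 70°.
Square 1, 4: +1·2° lon, +4·1° lat → SW at lon -78°, lat 74°.
Subsquare o=14, s=18: +14·0.0833333° lon, +18·0.0416667° lat → SW at lon -76.8333°, lat 74.75°.
latitude 74.7500° N, longitude 76.8333° W.

74.7500° N, 76.8333° W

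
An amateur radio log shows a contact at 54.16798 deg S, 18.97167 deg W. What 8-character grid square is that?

ID05mt39

Offset from 180°W / 90°S: lon 161.02833°, lat 35.83202°.
Field: lon ⌊161.02833/20⌋ = 8 → I; lat ⌊35.83202/10⌋ = 3 → D.
Square: lon ⌊1.02833/2⌋ = 0; lat ⌊5.83202/1⌋ = 5.
Subsquare: lon ⌊1.02833/0.0833333⌋ = 12 → m; lat ⌊0.83202/0.0416667⌋ = 19 → t.
Extended square: lon ⌊0.02833/0.00833333⌋ = 3; lat ⌊0.04035/0.00416667⌋ = 9.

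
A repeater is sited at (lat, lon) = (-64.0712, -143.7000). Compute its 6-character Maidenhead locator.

BC85dw

Offset from 180°W / 90°S: lon 36.3000°, lat 25.9288°.
Field: lon ⌊36.3000/20⌋ = 1 → B; lat ⌊25.9288/10⌋ = 2 → C.
Square: lon ⌊16.3000/2⌋ = 8; lat ⌊5.9288/1⌋ = 5.
Subsquare: lon ⌊0.3000/0.0833333⌋ = 3 → d; lat ⌊0.9288/0.0416667⌋ = 22 → w.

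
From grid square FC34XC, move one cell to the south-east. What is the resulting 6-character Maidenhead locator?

FC44ab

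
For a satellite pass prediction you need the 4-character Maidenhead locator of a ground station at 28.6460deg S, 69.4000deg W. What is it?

Add 180° to longitude and 90° to latitude: 110.60, 61.35.
Field: 110.60/20 → 5 → F, 61.35/10 → 6 → G; chars FG.
Square: 10.60/2 → 5, 1.35/1 → 1; chars 51.

FG51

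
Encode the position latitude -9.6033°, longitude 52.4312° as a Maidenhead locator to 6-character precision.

LI60fj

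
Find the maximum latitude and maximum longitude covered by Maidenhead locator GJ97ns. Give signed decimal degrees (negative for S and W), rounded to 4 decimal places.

7.7917, -40.8333

Field G=6, J=9: +6·20° lon, +9·10° lat → SW at lon -60°, lat 0°.
Square 9, 7: +9·2° lon, +7·1° lat → SW at lon -42°, lat 7°.
Subsquare n=13, s=18: +13·0.0833333° lon, +18·0.0416667° lat → SW at lon -40.9167°, lat 7.75°.
Cell spans 0.0833333° lon × 0.0416667° lat. NE corner is SW corner plus one full cell.
latitude 7.7917, longitude -40.8333.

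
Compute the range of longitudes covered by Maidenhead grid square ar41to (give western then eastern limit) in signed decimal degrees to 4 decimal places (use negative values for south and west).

-170.4167, -170.3333

Field A=0, R=17: +0·20° lon, +17·10° lat → SW at lon -180°, lat 80°.
Square 4, 1: +4·2° lon, +1·1° lat → SW at lon -172°, lat 81°.
Subsquare t=19, o=14: +19·0.0833333° lon, +14·0.0416667° lat → SW at lon -170.417°, lat 81.5833°.
Cell spans 0.0833333° lon × 0.0416667° lat.
west -170.4167, east -170.3333.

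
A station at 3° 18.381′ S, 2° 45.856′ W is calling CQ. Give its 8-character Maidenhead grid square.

II86oq86

Add 180° to longitude and 90° to latitude: 177.23573, 86.69365.
Field: 177.23573/20 → 8 → I, 86.69365/10 → 8 → I; chars II.
Square: 17.23573/2 → 8, 6.69365/1 → 6; chars 86.
Subsquare: 1.23573/0.0833333 → 14 → o, 0.69365/0.0416667 → 16 → q; chars oq.
Extended square: 0.06907/0.00833333 → 8, 0.02698/0.00416667 → 6; chars 86.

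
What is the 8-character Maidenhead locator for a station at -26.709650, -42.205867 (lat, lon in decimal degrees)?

Add 180° to longitude and 90° to latitude: 137.79413, 63.29035.
Field (20°×10°, letters A–R): 137.79413/20 → 6 → G, 63.29035/10 → 6 → G; chars GG.
Square (2°×1°, digits 0–9): 17.79413/2 → 8, 3.29035/1 → 3; chars 83.
Subsquare (5′×2.5′, letters a–x): 1.79413/0.0833333 → 21 → v, 0.29035/0.0416667 → 6 → g; chars vg.
Extended square (30″×15″, digits 0–9): 0.04413/0.00833333 → 5, 0.04035/0.00416667 → 9; chars 59.

GG83vg59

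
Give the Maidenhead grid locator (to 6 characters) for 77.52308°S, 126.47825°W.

Add 180° to longitude and 90° to latitude: 53.5217, 12.4769.
Field (20°×10°, letters A–R): lon ⌊53.5217/20⌋ = 2 → C; lat ⌊12.4769/10⌋ = 1 → B.
Square (2°×1°, digits 0–9): lon ⌊13.5217/2⌋ = 6; lat ⌊2.4769/1⌋ = 2.
Subsquare (5′×2.5′, letters a–x): lon ⌊1.5217/0.0833333⌋ = 18 → s; lat ⌊0.4769/0.0416667⌋ = 11 → l.

CB62sl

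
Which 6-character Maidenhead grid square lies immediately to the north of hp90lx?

Latitude subsquare x = 23; +1 → 24, wraps to 0 = a, carry into square.
Latitude square 0; +1 → 1.
The longitude characters are unchanged.

HP91la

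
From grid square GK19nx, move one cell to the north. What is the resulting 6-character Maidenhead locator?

GL10na

Latitude subsquare x = 23; +1 → 24, wraps to 0 = a, carry into square.
Latitude square 9; +1 → 10, wraps to 0, carry into field.
Latitude field K = 10; +1 → 11 = L.
The longitude characters are unchanged.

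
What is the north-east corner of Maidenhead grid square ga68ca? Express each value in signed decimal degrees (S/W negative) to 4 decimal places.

-81.9583, -47.7500

Field G=6, A=0: +6·20° lon, +0·10° lat → SW at lon -60°, lat -90°.
Square 6, 8: +6·2° lon, +8·1° lat → SW at lon -48°, lat -82°.
Subsquare c=2, a=0: +2·0.0833333° lon, +0·0.0416667° lat → SW at lon -47.8333°, lat -82°.
Cell spans 0.0833333° lon × 0.0416667° lat. NE corner is SW corner plus one full cell.
latitude -81.9583, longitude -47.7500.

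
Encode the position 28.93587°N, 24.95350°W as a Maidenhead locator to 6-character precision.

HL78mw

Shift to the Maidenhead origin (180°W, 90°S): lon 155.0465, lat 118.9359.
Field: lon ⌊155.0465/20⌋ = 7 → H; lat ⌊118.9359/10⌋ = 11 → L.
Square: lon ⌊15.0465/2⌋ = 7; lat ⌊8.9359/1⌋ = 8.
Subsquare: lon ⌊1.0465/0.0833333⌋ = 12 → m; lat ⌊0.9359/0.0416667⌋ = 22 → w.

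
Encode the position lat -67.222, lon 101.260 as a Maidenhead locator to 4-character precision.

OC02

Shift to the Maidenhead origin (180°W, 90°S): lon 281.26, lat 22.78.
Field: lon ⌊281.26/20⌋ = 14 → O; lat ⌊22.78/10⌋ = 2 → C.
Square: lon ⌊1.26/2⌋ = 0; lat ⌊2.78/1⌋ = 2.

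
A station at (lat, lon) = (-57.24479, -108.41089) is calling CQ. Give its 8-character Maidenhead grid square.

Add 180° to longitude and 90° to latitude: 71.58911, 32.75521.
Field: 71.58911/20 → 3 → D, 32.75521/10 → 3 → D; chars DD.
Square: 11.58911/2 → 5, 2.75521/1 → 2; chars 52.
Subsquare: 1.58911/0.0833333 → 19 → t, 0.75521/0.0416667 → 18 → s; chars ts.
Extended square: 0.00578/0.00833333 → 0, 0.00521/0.00416667 → 1; chars 01.

DD52ts01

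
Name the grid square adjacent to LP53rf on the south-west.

Longitude subsquare r = 17; −1 → 16 = q.
Latitude subsquare f = 5; −1 → 4 = e.

LP53qe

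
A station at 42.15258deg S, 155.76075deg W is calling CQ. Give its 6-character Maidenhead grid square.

BE27cu

Add 180° to longitude and 90° to latitude: 24.2392, 47.8474.
Field: 24.2392/20 → 1 → B, 47.8474/10 → 4 → E; chars BE.
Square: 4.2392/2 → 2, 7.8474/1 → 7; chars 27.
Subsquare: 0.2392/0.0833333 → 2 → c, 0.8474/0.0416667 → 20 → u; chars cu.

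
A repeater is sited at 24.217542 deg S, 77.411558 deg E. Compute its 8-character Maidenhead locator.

MG85qs97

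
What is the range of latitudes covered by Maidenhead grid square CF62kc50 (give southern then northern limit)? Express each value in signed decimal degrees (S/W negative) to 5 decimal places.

-37.91667, -37.91250

Field C=2, F=5: +2·20° lon, +5·10° lat → SW at lon -140°, lat -40°.
Square 6, 2: +6·2° lon, +2·1° lat → SW at lon -128°, lat -38°.
Subsquare k=10, c=2: +10·0.0833333° lon, +2·0.0416667° lat → SW at lon -127.167°, lat -37.9167°.
Extended square 5, 0: +5·0.00833333° lon, +0·0.00416667° lat → SW at lon -127.125°, lat -37.9167°.
Cell spans 0.00833333° lon × 0.00416667° lat.
south -37.91667, north -37.91250.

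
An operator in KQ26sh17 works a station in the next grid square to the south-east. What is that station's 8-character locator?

Longitude extended square 1; +1 → 2.
Latitude extended square 7; −1 → 6.

KQ26sh26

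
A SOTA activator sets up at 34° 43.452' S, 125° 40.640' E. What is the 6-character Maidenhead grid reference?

PF25ug

Offset from 180°W / 90°S: lon 305.6773°, lat 55.2758°.
Field: 305.6773/20 → 15 → P, 55.2758/10 → 5 → F; chars PF.
Square: 5.6773/2 → 2, 5.2758/1 → 5; chars 25.
Subsquare: 1.6773/0.0833333 → 20 → u, 0.2758/0.0416667 → 6 → g; chars ug.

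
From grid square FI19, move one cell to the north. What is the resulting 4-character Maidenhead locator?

FJ10

Latitude square 9; +1 → 10, wraps to 0, carry into field.
Latitude field I = 8; +1 → 9 = J.
The longitude characters are unchanged.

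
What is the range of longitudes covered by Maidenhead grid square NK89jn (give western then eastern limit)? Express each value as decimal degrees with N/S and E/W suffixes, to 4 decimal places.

96.7500° E, 96.8333° E

Field N=13, K=10: +13·20° lon, +10·10° lat → SW at lon 80°, lat 10°.
Square 8, 9: +8·2° lon, +9·1° lat → SW at lon 96°, lat 19°.
Subsquare j=9, n=13: +9·0.0833333° lon, +13·0.0416667° lat → SW at lon 96.75°, lat 19.5417°.
Cell spans 0.0833333° lon × 0.0416667° lat.
west 96.7500° E, east 96.8333° E.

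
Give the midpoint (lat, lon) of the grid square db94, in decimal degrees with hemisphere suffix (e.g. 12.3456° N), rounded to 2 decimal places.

Field D=3, B=1: +3·20° lon, +1·10° lat → SW at lon -120°, lat -80°.
Square 9, 4: +9·2° lon, +4·1° lat → SW at lon -102°, lat -76°.
Cell spans 2° lon × 1° lat. Centre is SW corner plus half of each.
latitude 75.50° S, longitude 101.00° W.

75.50° S, 101.00° W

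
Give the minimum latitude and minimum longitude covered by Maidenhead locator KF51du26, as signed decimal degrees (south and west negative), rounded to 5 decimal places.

Field K=10, F=5: +10·20° lon, +5·10° lat → SW at lon 20°, lat -40°.
Square 5, 1: +5·2° lon, +1·1° lat → SW at lon 30°, lat -39°.
Subsquare d=3, u=20: +3·0.0833333° lon, +20·0.0416667° lat → SW at lon 30.25°, lat -38.1667°.
Extended square 2, 6: +2·0.00833333° lon, +6·0.00416667° lat → SW at lon 30.2667°, lat -38.1417°.
latitude -38.14167, longitude 30.26667.

-38.14167, 30.26667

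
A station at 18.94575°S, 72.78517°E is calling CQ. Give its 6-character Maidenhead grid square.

Shift to the Maidenhead origin (180°W, 90°S): lon 252.7852, lat 71.0542.
Field: 252.7852/20 → 12 → M, 71.0542/10 → 7 → H; chars MH.
Square: 12.7852/2 → 6, 1.0542/1 → 1; chars 61.
Subsquare: 0.7852/0.0833333 → 9 → j, 0.0542/0.0416667 → 1 → b; chars jb.

MH61jb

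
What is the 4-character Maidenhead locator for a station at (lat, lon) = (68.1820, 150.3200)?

Shift to the Maidenhead origin (180°W, 90°S): lon 330.32, lat 158.18.
Field: 330.32/20 → 16 → Q, 158.18/10 → 15 → P; chars QP.
Square: 10.32/2 → 5, 8.18/1 → 8; chars 58.

QP58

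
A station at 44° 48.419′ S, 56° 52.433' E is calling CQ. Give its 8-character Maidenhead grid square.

Offset from 180°W / 90°S: lon 236.87388°, lat 45.19302°.
Field: lon ⌊236.87388/20⌋ = 11 → L; lat ⌊45.19302/10⌋ = 4 → E.
Square: lon ⌊16.87388/2⌋ = 8; lat ⌊5.19302/1⌋ = 5.
Subsquare: lon ⌊0.87388/0.0833333⌋ = 10 → k; lat ⌊0.19302/0.0416667⌋ = 4 → e.
Extended square: lon ⌊0.04055/0.00833333⌋ = 4; lat ⌊0.02635/0.00416667⌋ = 6.

LE85ke46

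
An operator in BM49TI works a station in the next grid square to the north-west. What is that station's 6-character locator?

Longitude subsquare t = 19; −1 → 18 = s.
Latitude subsquare i = 8; +1 → 9 = j.

BM49sj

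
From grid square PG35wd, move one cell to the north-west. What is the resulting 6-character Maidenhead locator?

PG35ve

Longitude subsquare w = 22; −1 → 21 = v.
Latitude subsquare d = 3; +1 → 4 = e.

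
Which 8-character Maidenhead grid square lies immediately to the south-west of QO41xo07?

Longitude extended square 0; −1 → -1, wraps to 9, carry into subsquare.
Longitude subsquare x = 23; −1 → 22 = w.
Latitude extended square 7; −1 → 6.

QO41wo96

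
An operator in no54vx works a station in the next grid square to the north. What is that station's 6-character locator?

Latitude subsquare x = 23; +1 → 24, wraps to 0 = a, carry into square.
Latitude square 4; +1 → 5.
The longitude characters are unchanged.

NO55va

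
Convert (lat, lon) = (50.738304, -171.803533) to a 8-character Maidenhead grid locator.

Shift to the Maidenhead origin (180°W, 90°S): lon 8.19647, lat 140.73830.
Field: lon ⌊8.19647/20⌋ = 0 → A; lat ⌊140.73830/10⌋ = 14 → O.
Square: lon ⌊8.19647/2⌋ = 4; lat ⌊0.73830/1⌋ = 0.
Subsquare: lon ⌊0.19647/0.0833333⌋ = 2 → c; lat ⌊0.73830/0.0416667⌋ = 17 → r.
Extended square: lon ⌊0.02980/0.00833333⌋ = 3; lat ⌊0.02997/0.00416667⌋ = 7.

AO40cr37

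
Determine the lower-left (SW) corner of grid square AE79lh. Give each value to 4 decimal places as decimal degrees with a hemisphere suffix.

Field A=0, E=4: +0·20° lon, +4·10° lat → SW at lon -180°, lat -50°.
Square 7, 9: +7·2° lon, +9·1° lat → SW at lon -166°, lat -41°.
Subsquare l=11, h=7: +11·0.0833333° lon, +7·0.0416667° lat → SW at lon -165.083°, lat -40.7083°.
latitude 40.7083° S, longitude 165.0833° W.

40.7083° S, 165.0833° W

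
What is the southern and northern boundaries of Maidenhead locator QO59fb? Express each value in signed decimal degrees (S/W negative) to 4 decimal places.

59.0417, 59.0833

Field Q=16, O=14: +16·20° lon, +14·10° lat → SW at lon 140°, lat 50°.
Square 5, 9: +5·2° lon, +9·1° lat → SW at lon 150°, lat 59°.
Subsquare f=5, b=1: +5·0.0833333° lon, +1·0.0416667° lat → SW at lon 150.417°, lat 59.0417°.
Cell spans 0.0833333° lon × 0.0416667° lat.
south 59.0417, north 59.0833.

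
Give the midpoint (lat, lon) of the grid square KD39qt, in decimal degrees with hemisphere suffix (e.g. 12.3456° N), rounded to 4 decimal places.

Field K=10, D=3: +10·20° lon, +3·10° lat → SW at lon 20°, lat -60°.
Square 3, 9: +3·2° lon, +9·1° lat → SW at lon 26°, lat -51°.
Subsquare q=16, t=19: +16·0.0833333° lon, +19·0.0416667° lat → SW at lon 27.3333°, lat -50.2083°.
Cell spans 0.0833333° lon × 0.0416667° lat. Centre is SW corner plus half of each.
latitude 50.1875° S, longitude 27.3750° E.

50.1875° S, 27.3750° E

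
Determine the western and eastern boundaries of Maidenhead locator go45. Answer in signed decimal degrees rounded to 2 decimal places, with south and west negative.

-52.00, -50.00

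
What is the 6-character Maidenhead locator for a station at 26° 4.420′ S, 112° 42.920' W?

DG33pw

Offset from 180°W / 90°S: lon 67.2847°, lat 63.9263°.
Field: lon ⌊67.2847/20⌋ = 3 → D; lat ⌊63.9263/10⌋ = 6 → G.
Square: lon ⌊7.2847/2⌋ = 3; lat ⌊3.9263/1⌋ = 3.
Subsquare: lon ⌊1.2847/0.0833333⌋ = 15 → p; lat ⌊0.9263/0.0416667⌋ = 22 → w.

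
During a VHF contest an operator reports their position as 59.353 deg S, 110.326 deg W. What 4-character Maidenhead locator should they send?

DD40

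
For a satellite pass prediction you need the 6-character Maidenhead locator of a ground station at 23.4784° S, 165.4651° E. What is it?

Shift to the Maidenhead origin (180°W, 90°S): lon 345.4651, lat 66.5216.
Field: 345.4651/20 → 17 → R, 66.5216/10 → 6 → G; chars RG.
Square: 5.4651/2 → 2, 6.5216/1 → 6; chars 26.
Subsquare: 1.4651/0.0833333 → 17 → r, 0.5216/0.0416667 → 12 → m; chars rm.

RG26rm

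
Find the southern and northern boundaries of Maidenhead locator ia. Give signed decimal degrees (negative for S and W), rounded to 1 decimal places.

-90.0, -80.0

Field I=8, A=0: +8·20° lon, +0·10° lat → SW at lon -20°, lat -90°.
Cell spans 20° lon × 10° lat.
south -90.0, north -80.0.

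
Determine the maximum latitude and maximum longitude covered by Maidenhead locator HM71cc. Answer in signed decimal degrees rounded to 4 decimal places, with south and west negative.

31.1250, -25.7500

Field H=7, M=12: +7·20° lon, +12·10° lat → SW at lon -40°, lat 30°.
Square 7, 1: +7·2° lon, +1·1° lat → SW at lon -26°, lat 31°.
Subsquare c=2, c=2: +2·0.0833333° lon, +2·0.0416667° lat → SW at lon -25.8333°, lat 31.0833°.
Cell spans 0.0833333° lon × 0.0416667° lat. NE corner is SW corner plus one full cell.
latitude 31.1250, longitude -25.7500.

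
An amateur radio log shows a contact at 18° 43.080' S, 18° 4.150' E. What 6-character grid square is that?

JH91ag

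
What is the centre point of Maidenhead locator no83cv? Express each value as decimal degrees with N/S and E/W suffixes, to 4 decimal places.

Field N=13, O=14: +13·20° lon, +14·10° lat → SW at lon 80°, lat 50°.
Square 8, 3: +8·2° lon, +3·1° lat → SW at lon 96°, lat 53°.
Subsquare c=2, v=21: +2·0.0833333° lon, +21·0.0416667° lat → SW at lon 96.1667°, lat 53.875°.
Cell spans 0.0833333° lon × 0.0416667° lat. Centre is SW corner plus half of each.
latitude 53.8958° N, longitude 96.2083° E.

53.8958° N, 96.2083° E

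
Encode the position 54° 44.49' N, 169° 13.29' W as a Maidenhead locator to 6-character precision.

AO54jr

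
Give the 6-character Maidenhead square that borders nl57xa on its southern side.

NL56xx

Latitude subsquare a = 0; −1 → -1, wraps to 23 = x, carry into square.
Latitude square 7; −1 → 6.
The longitude characters are unchanged.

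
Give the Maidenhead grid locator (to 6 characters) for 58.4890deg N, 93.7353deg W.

EO38dl

Shift to the Maidenhead origin (180°W, 90°S): lon 86.2647, lat 148.4890.
Field (20°×10°, letters A–R): lon ⌊86.2647/20⌋ = 4 → E; lat ⌊148.4890/10⌋ = 14 → O.
Square (2°×1°, digits 0–9): lon ⌊6.2647/2⌋ = 3; lat ⌊8.4890/1⌋ = 8.
Subsquare (5′×2.5′, letters a–x): lon ⌊0.2647/0.0833333⌋ = 3 → d; lat ⌊0.4890/0.0416667⌋ = 11 → l.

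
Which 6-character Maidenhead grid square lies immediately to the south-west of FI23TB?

FI23sa

Longitude subsquare t = 19; −1 → 18 = s.
Latitude subsquare b = 1; −1 → 0 = a.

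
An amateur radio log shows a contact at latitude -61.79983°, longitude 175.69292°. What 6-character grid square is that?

Add 180° to longitude and 90° to latitude: 355.6929, 28.2002.
Field (20°×10°, letters A–R): 355.6929/20 → 17 → R, 28.2002/10 → 2 → C; chars RC.
Square (2°×1°, digits 0–9): 15.6929/2 → 7, 8.2002/1 → 8; chars 78.
Subsquare (5′×2.5′, letters a–x): 1.6929/0.0833333 → 20 → u, 0.2002/0.0416667 → 4 → e; chars ue.

RC78ue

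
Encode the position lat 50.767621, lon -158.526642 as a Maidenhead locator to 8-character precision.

Offset from 180°W / 90°S: lon 21.47336°, lat 140.76762°.
Field (20°×10°, letters A–R): lon ⌊21.47336/20⌋ = 1 → B; lat ⌊140.76762/10⌋ = 14 → O.
Square (2°×1°, digits 0–9): lon ⌊1.47336/2⌋ = 0; lat ⌊0.76762/1⌋ = 0.
Subsquare (5′×2.5′, letters a–x): lon ⌊1.47336/0.0833333⌋ = 17 → r; lat ⌊0.76762/0.0416667⌋ = 18 → s.
Extended square (30″×15″, digits 0–9): lon ⌊0.05669/0.00833333⌋ = 6; lat ⌊0.01762/0.00416667⌋ = 4.

BO00rs64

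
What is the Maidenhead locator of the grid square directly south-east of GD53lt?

GD53ms

Longitude subsquare l = 11; +1 → 12 = m.
Latitude subsquare t = 19; −1 → 18 = s.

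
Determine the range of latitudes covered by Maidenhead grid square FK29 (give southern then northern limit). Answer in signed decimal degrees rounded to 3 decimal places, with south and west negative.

Field F=5, K=10: +5·20° lon, +10·10° lat → SW at lon -80°, lat 10°.
Square 2, 9: +2·2° lon, +9·1° lat → SW at lon -76°, lat 19°.
Cell spans 2° lon × 1° lat.
south 19.000, north 20.000.

19.000, 20.000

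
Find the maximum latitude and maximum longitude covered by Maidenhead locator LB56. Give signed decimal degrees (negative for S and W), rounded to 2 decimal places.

-73.00, 52.00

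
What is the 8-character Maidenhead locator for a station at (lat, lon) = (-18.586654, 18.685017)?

JH91ij29

Add 180° to longitude and 90° to latitude: 198.68502, 71.41335.
Field: 198.68502/20 → 9 → J, 71.41335/10 → 7 → H; chars JH.
Square: 18.68502/2 → 9, 1.41335/1 → 1; chars 91.
Subsquare: 0.68502/0.0833333 → 8 → i, 0.41335/0.0416667 → 9 → j; chars ij.
Extended square: 0.01835/0.00833333 → 2, 0.03835/0.00416667 → 9; chars 29.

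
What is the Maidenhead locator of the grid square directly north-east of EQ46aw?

EQ46bx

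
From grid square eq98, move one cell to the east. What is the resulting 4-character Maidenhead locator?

Longitude square 9; +1 → 10, wraps to 0, carry into field.
Longitude field E = 4; +1 → 5 = F.
The latitude characters are unchanged.

FQ08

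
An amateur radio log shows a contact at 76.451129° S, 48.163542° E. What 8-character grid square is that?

Add 180° to longitude and 90° to latitude: 228.16354, 13.54887.
Field: lon ⌊228.16354/20⌋ = 11 → L; lat ⌊13.54887/10⌋ = 1 → B.
Square: lon ⌊8.16354/2⌋ = 4; lat ⌊3.54887/1⌋ = 3.
Subsquare: lon ⌊0.16354/0.0833333⌋ = 1 → b; lat ⌊0.54887/0.0416667⌋ = 13 → n.
Extended square: lon ⌊0.08021/0.00833333⌋ = 9; lat ⌊0.00720/0.00416667⌋ = 1.

LB43bn91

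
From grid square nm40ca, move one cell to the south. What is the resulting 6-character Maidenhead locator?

NL49cx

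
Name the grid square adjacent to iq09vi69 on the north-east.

IQ09vj70

Longitude extended square 6; +1 → 7.
Latitude extended square 9; +1 → 10, wraps to 0, carry into subsquare.
Latitude subsquare i = 8; +1 → 9 = j.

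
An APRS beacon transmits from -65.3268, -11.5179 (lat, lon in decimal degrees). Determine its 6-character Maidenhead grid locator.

Shift to the Maidenhead origin (180°W, 90°S): lon 168.4821, lat 24.6732.
Field: 168.4821/20 → 8 → I, 24.6732/10 → 2 → C; chars IC.
Square: 8.4821/2 → 4, 4.6732/1 → 4; chars 44.
Subsquare: 0.4821/0.0833333 → 5 → f, 0.6732/0.0416667 → 16 → q; chars fq.

IC44fq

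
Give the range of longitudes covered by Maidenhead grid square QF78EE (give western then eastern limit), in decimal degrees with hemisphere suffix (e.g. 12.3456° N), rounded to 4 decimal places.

154.3333° E, 154.4167° E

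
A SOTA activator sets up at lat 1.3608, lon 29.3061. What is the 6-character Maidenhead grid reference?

KJ41pi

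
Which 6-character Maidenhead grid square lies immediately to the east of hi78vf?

HI78wf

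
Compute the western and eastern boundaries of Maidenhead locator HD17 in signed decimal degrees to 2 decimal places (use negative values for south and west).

-38.00, -36.00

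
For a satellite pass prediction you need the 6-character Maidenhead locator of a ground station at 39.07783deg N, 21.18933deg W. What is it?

HM99jb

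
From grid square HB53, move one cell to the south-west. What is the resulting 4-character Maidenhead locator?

HB42

Longitude square 5; −1 → 4.
Latitude square 3; −1 → 2.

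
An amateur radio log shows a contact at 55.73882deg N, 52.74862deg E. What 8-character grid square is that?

LO65ir97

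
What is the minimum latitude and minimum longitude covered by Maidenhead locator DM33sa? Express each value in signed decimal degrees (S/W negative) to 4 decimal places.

Field D=3, M=12: +3·20° lon, +12·10° lat → SW at lon -120°, lat 30°.
Square 3, 3: +3·2° lon, +3·1° lat → SW at lon -114°, lat 33°.
Subsquare s=18, a=0: +18·0.0833333° lon, +0·0.0416667° lat → SW at lon -112.5°, lat 33°.
latitude 33.0000, longitude -112.5000.

33.0000, -112.5000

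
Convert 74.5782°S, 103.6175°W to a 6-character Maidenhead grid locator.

Shift to the Maidenhead origin (180°W, 90°S): lon 76.3825, lat 15.4218.
Field (20°×10°, letters A–R): 76.3825/20 → 3 → D, 15.4218/10 → 1 → B; chars DB.
Square (2°×1°, digits 0–9): 16.3825/2 → 8, 5.4218/1 → 5; chars 85.
Subsquare (5′×2.5′, letters a–x): 0.3825/0.0833333 → 4 → e, 0.4218/0.0416667 → 10 → k; chars ek.

DB85ek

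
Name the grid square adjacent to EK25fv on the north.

EK25fw

Latitude subsquare v = 21; +1 → 22 = w.
The longitude characters are unchanged.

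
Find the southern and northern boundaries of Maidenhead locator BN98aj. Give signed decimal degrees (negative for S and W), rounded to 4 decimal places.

48.3750, 48.4167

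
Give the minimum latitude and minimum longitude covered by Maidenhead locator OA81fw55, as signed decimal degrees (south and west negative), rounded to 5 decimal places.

Field O=14, A=0: +14·20° lon, +0·10° lat → SW at lon 100°, lat -90°.
Square 8, 1: +8·2° lon, +1·1° lat → SW at lon 116°, lat -89°.
Subsquare f=5, w=22: +5·0.0833333° lon, +22·0.0416667° lat → SW at lon 116.417°, lat -88.0833°.
Extended square 5, 5: +5·0.00833333° lon, +5·0.00416667° lat → SW at lon 116.458°, lat -88.0625°.
latitude -88.06250, longitude 116.45833.

-88.06250, 116.45833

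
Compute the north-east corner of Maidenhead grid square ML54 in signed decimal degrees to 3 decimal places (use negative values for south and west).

25.000, 72.000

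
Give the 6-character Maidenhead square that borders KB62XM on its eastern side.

KB72am

Longitude subsquare x = 23; +1 → 24, wraps to 0 = a, carry into square.
Longitude square 6; +1 → 7.
The latitude characters are unchanged.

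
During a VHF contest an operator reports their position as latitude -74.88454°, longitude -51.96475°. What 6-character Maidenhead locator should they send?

GB45ac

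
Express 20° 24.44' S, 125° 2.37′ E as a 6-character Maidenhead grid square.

Offset from 180°W / 90°S: lon 305.0395°, lat 69.5927°.
Field: lon ⌊305.0395/20⌋ = 15 → P; lat ⌊69.5927/10⌋ = 6 → G.
Square: lon ⌊5.0395/2⌋ = 2; lat ⌊9.5927/1⌋ = 9.
Subsquare: lon ⌊1.0395/0.0833333⌋ = 12 → m; lat ⌊0.5927/0.0416667⌋ = 14 → o.

PG29mo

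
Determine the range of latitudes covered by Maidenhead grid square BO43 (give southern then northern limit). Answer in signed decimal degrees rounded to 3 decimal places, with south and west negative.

53.000, 54.000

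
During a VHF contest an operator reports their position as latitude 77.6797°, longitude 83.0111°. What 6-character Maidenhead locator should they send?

Offset from 180°W / 90°S: lon 263.0111°, lat 167.6797°.
Field: 263.0111/20 → 13 → N, 167.6797/10 → 16 → Q; chars NQ.
Square: 3.0111/2 → 1, 7.6797/1 → 7; chars 17.
Subsquare: 1.0111/0.0833333 → 12 → m, 0.6797/0.0416667 → 16 → q; chars mq.

NQ17mq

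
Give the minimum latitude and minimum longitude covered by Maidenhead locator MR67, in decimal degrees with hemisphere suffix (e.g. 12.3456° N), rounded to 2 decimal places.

Field M=12, R=17: +12·20° lon, +17·10° lat → SW at lon 60°, lat 80°.
Square 6, 7: +6·2° lon, +7·1° lat → SW at lon 72°, lat 87°.
latitude 87.00° N, longitude 72.00° E.

87.00° N, 72.00° E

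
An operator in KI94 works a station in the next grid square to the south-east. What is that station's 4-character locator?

LI03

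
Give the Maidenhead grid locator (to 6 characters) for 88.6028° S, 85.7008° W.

EA71dj

Shift to the Maidenhead origin (180°W, 90°S): lon 94.2992, lat 1.3972.
Field: 94.2992/20 → 4 → E, 1.3972/10 → 0 → A; chars EA.
Square: 14.2992/2 → 7, 1.3972/1 → 1; chars 71.
Subsquare: 0.2992/0.0833333 → 3 → d, 0.3972/0.0416667 → 9 → j; chars dj.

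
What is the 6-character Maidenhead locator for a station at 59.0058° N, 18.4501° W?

IO09sa

Offset from 180°W / 90°S: lon 161.5499°, lat 149.0058°.
Field (20°×10°, letters A–R): lon ⌊161.5499/20⌋ = 8 → I; lat ⌊149.0058/10⌋ = 14 → O.
Square (2°×1°, digits 0–9): lon ⌊1.5499/2⌋ = 0; lat ⌊9.0058/1⌋ = 9.
Subsquare (5′×2.5′, letters a–x): lon ⌊1.5499/0.0833333⌋ = 18 → s; lat ⌊0.0058/0.0416667⌋ = 0 → a.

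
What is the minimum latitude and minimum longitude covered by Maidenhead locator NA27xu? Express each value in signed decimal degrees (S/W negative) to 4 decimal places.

-82.1667, 85.9167

Field N=13, A=0: +13·20° lon, +0·10° lat → SW at lon 80°, lat -90°.
Square 2, 7: +2·2° lon, +7·1° lat → SW at lon 84°, lat -83°.
Subsquare x=23, u=20: +23·0.0833333° lon, +20·0.0416667° lat → SW at lon 85.9167°, lat -82.1667°.
latitude -82.1667, longitude 85.9167.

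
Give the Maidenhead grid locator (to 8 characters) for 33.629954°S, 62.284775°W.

Add 180° to longitude and 90° to latitude: 117.71523, 56.37005.
Field (20°×10°, letters A–R): 117.71523/20 → 5 → F, 56.37005/10 → 5 → F; chars FF.
Square (2°×1°, digits 0–9): 17.71523/2 → 8, 6.37005/1 → 6; chars 86.
Subsquare (5′×2.5′, letters a–x): 1.71523/0.0833333 → 20 → u, 0.37005/0.0416667 → 8 → i; chars ui.
Extended square (30″×15″, digits 0–9): 0.04856/0.00833333 → 5, 0.03671/0.00416667 → 8; chars 58.

FF86ui58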